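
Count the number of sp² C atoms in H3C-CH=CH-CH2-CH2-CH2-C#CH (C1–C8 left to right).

2

C1: sp3
C2: sp2 ✓
C3: sp2 ✓
C4: sp3
C5: sp3
C6: sp3
C7: sp
C8: sp
C2, C3 → 2 sp2 carbons.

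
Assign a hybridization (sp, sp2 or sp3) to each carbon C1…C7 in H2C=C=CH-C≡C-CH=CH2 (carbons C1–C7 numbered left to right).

C1 sp2, C2 sp, C3 sp2, C4 sp, C5 sp, C6 sp2, C7 sp2

C1 carries 3 σ bonds, plus one π bond, giving a steric number of 3, so it is sp2.
C2 — 2 σ bonds, plus two π bonds. Steric number 2, so sp.
C3 (3 σ bonds, plus one π bond) has steric number 3: sp2.
C4 is sp: 2 σ bonds, plus two π bonds, 2 electron-density regions.
C5 carries 2 σ bonds, plus two π bonds, giving a steric number of 2, so it is sp.
C6 — 3 σ bonds, plus one π bond. Steric number 3, so sp2.
C7 (3 σ bonds, plus one π bond) has steric number 3: sp2.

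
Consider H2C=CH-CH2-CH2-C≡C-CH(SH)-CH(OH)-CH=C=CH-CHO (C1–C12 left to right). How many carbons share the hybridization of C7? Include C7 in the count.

C7 is sp3 (only σ bonds).
C1: sp2
C2: sp2
C3: sp3 ✓
C4: sp3 ✓
C5: sp
C6: sp
C7: sp3 ✓
C8: sp3 ✓
C9: sp2
C10: sp
C11: sp2
C12: sp2
4 carbons are sp3.

4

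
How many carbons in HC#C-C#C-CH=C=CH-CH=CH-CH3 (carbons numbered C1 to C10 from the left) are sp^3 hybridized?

C1: sp
C2: sp
C3: sp
C4: sp
C5: sp2
C6: sp
C7: sp2
C8: sp2
C9: sp2
C10: sp3 ✓
C10 → 1 sp3 carbon.

1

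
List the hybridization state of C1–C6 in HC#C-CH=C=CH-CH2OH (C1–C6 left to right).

C1 sp, C2 sp, C3 sp2, C4 sp, C5 sp2, C6 sp3

C1 carries 2 σ bonds, plus two π bonds, giving a steric number of 2, so it is sp.
C2: 2 σ bonds, plus two π bonds; 2 regions of electron density → sp.
C3 is sp2: 3 σ bonds, plus one π bond, 3 electron-density regions.
C4 is sp: 2 σ bonds, plus two π bonds, 2 electron-density regions.
C5 has 3 σ bonds, plus one π bond: steric number 3 → sp2.
C6 is sp3: 4 σ bonds, 4 electron-density regions.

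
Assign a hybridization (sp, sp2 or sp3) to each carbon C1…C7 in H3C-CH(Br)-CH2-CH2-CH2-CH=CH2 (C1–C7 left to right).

C1 (4 σ bonds) has steric number 4: sp3.
C2 (4 σ bonds) has steric number 4: sp3.
C3 is sp3: 4 σ bonds, 4 electron-density regions.
C4 is sp3: 4 σ bonds, 4 electron-density regions.
C5 is sp3: 4 σ bonds, 4 electron-density regions.
C6 carries 3 σ bonds, plus one π bond, giving a steric number of 3, so it is sp2.
C7 — 3 σ bonds, plus one π bond. Steric number 3, so sp2.

C1 sp3, C2 sp3, C3 sp3, C4 sp3, C5 sp3, C6 sp2, C7 sp2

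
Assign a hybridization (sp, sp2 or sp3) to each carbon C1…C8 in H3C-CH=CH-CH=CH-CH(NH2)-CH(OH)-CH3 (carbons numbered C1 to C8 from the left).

C1 carries 4 σ bonds, giving a steric number of 4, so it is sp3.
C2: 3 σ bonds, plus one π bond; 3 regions of electron density → sp2.
C3 has 3 σ bonds, plus one π bond: steric number 3 → sp2.
C4 — 3 σ bonds, plus one π bond. Steric number 3, so sp2.
C5: 3 σ bonds, plus one π bond; 3 regions of electron density → sp2.
C6: 4 σ bonds; 4 regions of electron density → sp3.
C7 — 4 σ bonds. Steric number 4, so sp3.
C8: 4 σ bonds; 4 regions of electron density → sp3.

C1 sp3, C2 sp2, C3 sp2, C4 sp2, C5 sp2, C6 sp3, C7 sp3, C8 sp3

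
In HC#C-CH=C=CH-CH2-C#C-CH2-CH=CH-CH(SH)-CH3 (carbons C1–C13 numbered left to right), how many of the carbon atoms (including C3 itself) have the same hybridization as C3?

4

C3 is sp2 (one π bond).
C1: sp
C2: sp
C3: sp2 ✓
C4: sp
C5: sp2 ✓
C6: sp3
C7: sp
C8: sp
C9: sp3
C10: sp2 ✓
C11: sp2 ✓
C12: sp3
C13: sp3
4 carbons are sp2.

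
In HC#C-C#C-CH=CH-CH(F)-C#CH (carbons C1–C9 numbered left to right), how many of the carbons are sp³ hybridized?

C1: sp
C2: sp
C3: sp
C4: sp
C5: sp2
C6: sp2
C7: sp3 ✓
C8: sp
C9: sp
C7 → 1 sp3 carbon.

1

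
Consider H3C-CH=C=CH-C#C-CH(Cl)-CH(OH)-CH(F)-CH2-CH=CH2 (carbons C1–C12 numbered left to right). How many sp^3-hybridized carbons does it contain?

C1: sp3 ✓
C2: sp2
C3: sp
C4: sp2
C5: sp
C6: sp
C7: sp3 ✓
C8: sp3 ✓
C9: sp3 ✓
C10: sp3 ✓
C11: sp2
C12: sp2
C1, C7, C8, C9, C10 → 5 sp3 carbons.

5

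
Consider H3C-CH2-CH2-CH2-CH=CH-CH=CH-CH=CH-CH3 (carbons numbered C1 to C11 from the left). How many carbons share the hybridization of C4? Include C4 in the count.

C4 is sp3 (only σ bonds).
C1: sp3 ✓
C2: sp3 ✓
C3: sp3 ✓
C4: sp3 ✓
C5: sp2
C6: sp2
C7: sp2
C8: sp2
C9: sp2
C10: sp2
C11: sp3 ✓
5 carbons are sp3.

5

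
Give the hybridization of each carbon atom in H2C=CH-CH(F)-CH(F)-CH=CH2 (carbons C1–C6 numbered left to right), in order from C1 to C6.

C1 sp2, C2 sp2, C3 sp3, C4 sp3, C5 sp2, C6 sp2

C1 carries 3 σ bonds, plus one π bond, giving a steric number of 3, so it is sp2.
C2 — 3 σ bonds, plus one π bond. Steric number 3, so sp2.
C3: 4 σ bonds — 4 electron domains, sp3.
C4 (4 σ bonds) has steric number 4: sp3.
C5 carries 3 σ bonds, plus one π bond, giving a steric number of 3, so it is sp2.
C6 — 3 σ bonds, plus one π bond. Steric number 3, so sp2.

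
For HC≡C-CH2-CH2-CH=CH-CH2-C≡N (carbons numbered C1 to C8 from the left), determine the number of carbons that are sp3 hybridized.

C1: sp
C2: sp
C3: sp3 ✓
C4: sp3 ✓
C5: sp2
C6: sp2
C7: sp3 ✓
C8: sp
C3, C4, C7 → 3 sp3 carbons.

3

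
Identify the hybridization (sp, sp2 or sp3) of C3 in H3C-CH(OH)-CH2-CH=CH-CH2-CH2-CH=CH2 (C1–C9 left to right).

sp3

C3 — 4 σ bonds. Steric number 4, so sp3.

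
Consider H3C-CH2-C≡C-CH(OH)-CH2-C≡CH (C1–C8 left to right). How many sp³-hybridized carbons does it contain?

C1: sp3 ✓
C2: sp3 ✓
C3: sp
C4: sp
C5: sp3 ✓
C6: sp3 ✓
C7: sp
C8: sp
C1, C2, C5, C6 → 4 sp3 carbons.

4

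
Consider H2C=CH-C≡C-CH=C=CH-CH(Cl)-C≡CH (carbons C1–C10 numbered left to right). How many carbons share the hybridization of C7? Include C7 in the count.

C7 is sp2 (one π bond).
C1: sp2 ✓
C2: sp2 ✓
C3: sp
C4: sp
C5: sp2 ✓
C6: sp
C7: sp2 ✓
C8: sp3
C9: sp
C10: sp
4 carbons are sp2.

4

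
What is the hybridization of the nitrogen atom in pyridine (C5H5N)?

N has two σ bonds and one lone pair in the ring plane (steric number 3 → sp2); its p orbital contributes one electron to the aromatic π system via the C=N double bond.

sp^2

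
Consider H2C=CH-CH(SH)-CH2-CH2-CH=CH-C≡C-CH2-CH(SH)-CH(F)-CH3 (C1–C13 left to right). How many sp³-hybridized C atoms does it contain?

7

C1: sp2
C2: sp2
C3: sp3 ✓
C4: sp3 ✓
C5: sp3 ✓
C6: sp2
C7: sp2
C8: sp
C9: sp
C10: sp3 ✓
C11: sp3 ✓
C12: sp3 ✓
C13: sp3 ✓
C3, C4, C5, C10, C11, C12, C13 → 7 sp3 carbons.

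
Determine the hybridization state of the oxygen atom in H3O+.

Three σ bonds + one lone pair = steric number 4 → sp3.

sp^3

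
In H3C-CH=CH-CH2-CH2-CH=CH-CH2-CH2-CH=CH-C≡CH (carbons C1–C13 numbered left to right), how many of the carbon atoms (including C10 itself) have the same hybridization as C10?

C10 is sp2 (one π bond).
C1: sp3
C2: sp2 ✓
C3: sp2 ✓
C4: sp3
C5: sp3
C6: sp2 ✓
C7: sp2 ✓
C8: sp3
C9: sp3
C10: sp2 ✓
C11: sp2 ✓
C12: sp
C13: sp
6 carbons are sp2.

6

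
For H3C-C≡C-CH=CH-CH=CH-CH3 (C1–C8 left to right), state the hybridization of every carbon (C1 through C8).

C1 sp3, C2 sp, C3 sp, C4 sp2, C5 sp2, C6 sp2, C7 sp2, C8 sp3

C1: 4 σ bonds — 4 electron domains, sp3.
C2 has 2 σ bonds, plus two π bonds: steric number 2 → sp.
C3 has 2 σ bonds, plus two π bonds: steric number 2 → sp.
C4 (3 σ bonds, plus one π bond) has steric number 3: sp2.
C5 has 3 σ bonds, plus one π bond: steric number 3 → sp2.
C6: 3 σ bonds, plus one π bond — 3 electron domains, sp2.
C7 has 3 σ bonds, plus one π bond: steric number 3 → sp2.
C8 carries 4 σ bonds, giving a steric number of 4, so it is sp3.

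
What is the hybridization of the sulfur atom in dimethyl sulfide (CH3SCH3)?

sp³

The sulfur atom — 2 σ bonds and 2 lone pairs. Steric number 4, so sp3.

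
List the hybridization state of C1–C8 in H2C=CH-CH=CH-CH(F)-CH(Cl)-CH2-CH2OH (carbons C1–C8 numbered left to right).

C1 carries 3 σ bonds, plus one π bond, giving a steric number of 3, so it is sp2.
C2: 3 σ bonds, plus one π bond; 3 regions of electron density → sp2.
C3 has 3 σ bonds, plus one π bond: steric number 3 → sp2.
C4 (3 σ bonds, plus one π bond) has steric number 3: sp2.
C5: 4 σ bonds; 4 regions of electron density → sp3.
C6: 4 σ bonds — 4 electron domains, sp3.
C7 — 4 σ bonds. Steric number 4, so sp3.
C8 carries 4 σ bonds, giving a steric number of 4, so it is sp3.

C1 sp2, C2 sp2, C3 sp2, C4 sp2, C5 sp3, C6 sp3, C7 sp3, C8 sp3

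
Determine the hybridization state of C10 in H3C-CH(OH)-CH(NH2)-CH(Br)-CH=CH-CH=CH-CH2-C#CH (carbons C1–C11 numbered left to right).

sp

C10 — 2 σ bonds, plus two π bonds. Steric number 2, so sp.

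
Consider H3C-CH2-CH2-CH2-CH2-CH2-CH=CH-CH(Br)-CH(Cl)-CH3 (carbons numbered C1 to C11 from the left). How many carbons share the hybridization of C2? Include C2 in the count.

9

C2 is sp3 (only σ bonds).
C1: sp3 ✓
C2: sp3 ✓
C3: sp3 ✓
C4: sp3 ✓
C5: sp3 ✓
C6: sp3 ✓
C7: sp2
C8: sp2
C9: sp3 ✓
C10: sp3 ✓
C11: sp3 ✓
9 carbons are sp3.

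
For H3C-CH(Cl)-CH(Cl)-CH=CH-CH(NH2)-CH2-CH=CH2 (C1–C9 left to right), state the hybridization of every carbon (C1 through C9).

C1 sp3, C2 sp3, C3 sp3, C4 sp2, C5 sp2, C6 sp3, C7 sp3, C8 sp2, C9 sp2

C1 — 4 σ bonds. Steric number 4, so sp3.
C2: 4 σ bonds — 4 electron domains, sp3.
C3: 4 σ bonds — 4 electron domains, sp3.
C4: 3 σ bonds, plus one π bond; 3 regions of electron density → sp2.
C5: 3 σ bonds, plus one π bond — 3 electron domains, sp2.
C6: 4 σ bonds; 4 regions of electron density → sp3.
C7 — 4 σ bonds. Steric number 4, so sp3.
C8 (3 σ bonds, plus one π bond) has steric number 3: sp2.
C9: 3 σ bonds, plus one π bond — 3 electron domains, sp2.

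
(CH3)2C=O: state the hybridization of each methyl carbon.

sp^3

Each methyl carbon (4 σ bonds) has steric number 4: sp3.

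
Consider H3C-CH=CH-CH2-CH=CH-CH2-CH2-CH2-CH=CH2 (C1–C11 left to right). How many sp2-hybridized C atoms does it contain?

C1: sp3
C2: sp2 ✓
C3: sp2 ✓
C4: sp3
C5: sp2 ✓
C6: sp2 ✓
C7: sp3
C8: sp3
C9: sp3
C10: sp2 ✓
C11: sp2 ✓
C2, C3, C5, C6, C10, C11 → 6 sp2 carbons.

6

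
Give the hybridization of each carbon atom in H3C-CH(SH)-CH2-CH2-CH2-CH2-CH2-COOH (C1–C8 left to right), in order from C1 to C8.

C1 sp3, C2 sp3, C3 sp3, C4 sp3, C5 sp3, C6 sp3, C7 sp3, C8 sp2

C1: 4 σ bonds — 4 electron domains, sp3.
C2 has 4 σ bonds: steric number 4 → sp3.
C3 is sp3: 4 σ bonds, 4 electron-density regions.
C4: 4 σ bonds — 4 electron domains, sp3.
C5: 4 σ bonds; 4 regions of electron density → sp3.
C6 — 4 σ bonds. Steric number 4, so sp3.
C7 — 4 σ bonds. Steric number 4, so sp3.
C8 — 3 σ bonds, plus one π bond. Steric number 3, so sp2.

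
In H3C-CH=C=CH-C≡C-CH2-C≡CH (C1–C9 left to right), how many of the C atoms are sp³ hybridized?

2

C1: sp3 ✓
C2: sp2
C3: sp
C4: sp2
C5: sp
C6: sp
C7: sp3 ✓
C8: sp
C9: sp
C1, C7 → 2 sp3 carbons.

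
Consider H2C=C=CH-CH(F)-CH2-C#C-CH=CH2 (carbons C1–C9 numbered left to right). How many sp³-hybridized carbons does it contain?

2

C1: sp2
C2: sp
C3: sp2
C4: sp3 ✓
C5: sp3 ✓
C6: sp
C7: sp
C8: sp2
C9: sp2
C4, C5 → 2 sp3 carbons.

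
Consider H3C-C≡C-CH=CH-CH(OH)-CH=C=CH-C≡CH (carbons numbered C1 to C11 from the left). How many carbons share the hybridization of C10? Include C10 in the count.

C10 is sp (two π bonds).
C1: sp3
C2: sp ✓
C3: sp ✓
C4: sp2
C5: sp2
C6: sp3
C7: sp2
C8: sp ✓
C9: sp2
C10: sp ✓
C11: sp ✓
5 carbons are sp.

5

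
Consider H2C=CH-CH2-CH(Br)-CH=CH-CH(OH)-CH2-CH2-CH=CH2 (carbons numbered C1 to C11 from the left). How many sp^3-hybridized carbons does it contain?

5

C1: sp2
C2: sp2
C3: sp3 ✓
C4: sp3 ✓
C5: sp2
C6: sp2
C7: sp3 ✓
C8: sp3 ✓
C9: sp3 ✓
C10: sp2
C11: sp2
C3, C4, C7, C8, C9 → 5 sp3 carbons.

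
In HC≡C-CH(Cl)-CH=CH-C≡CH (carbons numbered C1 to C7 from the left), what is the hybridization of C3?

C3 is sp3: 4 σ bonds, 4 electron-density regions.

sp³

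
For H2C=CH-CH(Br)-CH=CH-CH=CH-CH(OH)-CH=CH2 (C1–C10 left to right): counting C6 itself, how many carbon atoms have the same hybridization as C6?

C6 is sp2 (one π bond).
C1: sp2 ✓
C2: sp2 ✓
C3: sp3
C4: sp2 ✓
C5: sp2 ✓
C6: sp2 ✓
C7: sp2 ✓
C8: sp3
C9: sp2 ✓
C10: sp2 ✓
8 carbons are sp2.

8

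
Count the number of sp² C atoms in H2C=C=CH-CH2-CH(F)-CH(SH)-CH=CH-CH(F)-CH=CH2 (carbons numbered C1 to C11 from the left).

C1: sp2 ✓
C2: sp
C3: sp2 ✓
C4: sp3
C5: sp3
C6: sp3
C7: sp2 ✓
C8: sp2 ✓
C9: sp3
C10: sp2 ✓
C11: sp2 ✓
C1, C3, C7, C8, C10, C11 → 6 sp2 carbons.

6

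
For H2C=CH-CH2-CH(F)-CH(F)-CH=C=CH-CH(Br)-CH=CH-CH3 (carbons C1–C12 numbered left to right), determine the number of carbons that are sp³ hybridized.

C1: sp2
C2: sp2
C3: sp3 ✓
C4: sp3 ✓
C5: sp3 ✓
C6: sp2
C7: sp
C8: sp2
C9: sp3 ✓
C10: sp2
C11: sp2
C12: sp3 ✓
C3, C4, C5, C9, C12 → 5 sp3 carbons.

5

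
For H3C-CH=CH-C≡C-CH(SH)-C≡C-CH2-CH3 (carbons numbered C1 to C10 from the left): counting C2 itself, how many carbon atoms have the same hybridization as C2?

2

C2 is sp2 (one π bond).
C1: sp3
C2: sp2 ✓
C3: sp2 ✓
C4: sp
C5: sp
C6: sp3
C7: sp
C8: sp
C9: sp3
C10: sp3
2 carbons are sp2.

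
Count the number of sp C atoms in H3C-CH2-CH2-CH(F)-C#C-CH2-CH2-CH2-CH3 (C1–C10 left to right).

C1: sp3
C2: sp3
C3: sp3
C4: sp3
C5: sp ✓
C6: sp ✓
C7: sp3
C8: sp3
C9: sp3
C10: sp3
C5, C6 → 2 sp carbons.

2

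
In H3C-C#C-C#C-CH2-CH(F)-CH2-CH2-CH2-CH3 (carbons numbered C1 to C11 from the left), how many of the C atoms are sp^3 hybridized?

7

C1: sp3 ✓
C2: sp
C3: sp
C4: sp
C5: sp
C6: sp3 ✓
C7: sp3 ✓
C8: sp3 ✓
C9: sp3 ✓
C10: sp3 ✓
C11: sp3 ✓
C1, C6, C7, C8, C9, C10, C11 → 7 sp3 carbons.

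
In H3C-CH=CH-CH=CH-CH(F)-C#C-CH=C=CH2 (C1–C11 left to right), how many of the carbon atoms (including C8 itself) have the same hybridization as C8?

3

C8 is sp (two π bonds).
C1: sp3
C2: sp2
C3: sp2
C4: sp2
C5: sp2
C6: sp3
C7: sp ✓
C8: sp ✓
C9: sp2
C10: sp ✓
C11: sp2
3 carbons are sp.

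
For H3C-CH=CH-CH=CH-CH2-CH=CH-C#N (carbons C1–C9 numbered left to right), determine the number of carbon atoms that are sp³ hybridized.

C1: sp3 ✓
C2: sp2
C3: sp2
C4: sp2
C5: sp2
C6: sp3 ✓
C7: sp2
C8: sp2
C9: sp
C1, C6 → 2 sp3 carbons.

2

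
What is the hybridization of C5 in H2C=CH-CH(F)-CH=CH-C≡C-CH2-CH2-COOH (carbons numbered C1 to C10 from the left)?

sp^2

C5 has 3 σ bonds, plus one π bond: steric number 3 → sp2.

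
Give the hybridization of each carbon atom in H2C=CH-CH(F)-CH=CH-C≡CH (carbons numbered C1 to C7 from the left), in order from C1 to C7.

C1 (3 σ bonds, plus one π bond) has steric number 3: sp2.
C2 — 3 σ bonds, plus one π bond. Steric number 3, so sp2.
C3: 4 σ bonds — 4 electron domains, sp3.
C4: 3 σ bonds, plus one π bond — 3 electron domains, sp2.
C5: 3 σ bonds, plus one π bond — 3 electron domains, sp2.
C6: 2 σ bonds, plus two π bonds — 2 electron domains, sp.
C7: 2 σ bonds, plus two π bonds — 2 electron domains, sp.

C1 sp2, C2 sp2, C3 sp3, C4 sp2, C5 sp2, C6 sp, C7 sp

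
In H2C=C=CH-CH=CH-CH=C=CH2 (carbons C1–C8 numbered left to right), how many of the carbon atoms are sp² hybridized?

C1: sp2 ✓
C2: sp
C3: sp2 ✓
C4: sp2 ✓
C5: sp2 ✓
C6: sp2 ✓
C7: sp
C8: sp2 ✓
C1, C3, C4, C5, C6, C8 → 6 sp2 carbons.

6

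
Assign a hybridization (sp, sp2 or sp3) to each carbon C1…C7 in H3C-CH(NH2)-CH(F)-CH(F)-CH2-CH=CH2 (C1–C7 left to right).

C1 sp3, C2 sp3, C3 sp3, C4 sp3, C5 sp3, C6 sp2, C7 sp2

C1 carries 4 σ bonds, giving a steric number of 4, so it is sp3.
C2 carries 4 σ bonds, giving a steric number of 4, so it is sp3.
C3 — 4 σ bonds. Steric number 4, so sp3.
C4 has 4 σ bonds: steric number 4 → sp3.
C5 — 4 σ bonds. Steric number 4, so sp3.
C6 (3 σ bonds, plus one π bond) has steric number 3: sp2.
C7 carries 3 σ bonds, plus one π bond, giving a steric number of 3, so it is sp2.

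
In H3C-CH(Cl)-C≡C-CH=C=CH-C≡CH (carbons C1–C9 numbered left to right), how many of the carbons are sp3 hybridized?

C1: sp3 ✓
C2: sp3 ✓
C3: sp
C4: sp
C5: sp2
C6: sp
C7: sp2
C8: sp
C9: sp
C1, C2 → 2 sp3 carbons.

2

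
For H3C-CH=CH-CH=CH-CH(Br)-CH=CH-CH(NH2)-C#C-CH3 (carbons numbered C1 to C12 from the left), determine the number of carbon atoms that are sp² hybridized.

C1: sp3
C2: sp2 ✓
C3: sp2 ✓
C4: sp2 ✓
C5: sp2 ✓
C6: sp3
C7: sp2 ✓
C8: sp2 ✓
C9: sp3
C10: sp
C11: sp
C12: sp3
C2, C3, C4, C5, C7, C8 → 6 sp2 carbons.

6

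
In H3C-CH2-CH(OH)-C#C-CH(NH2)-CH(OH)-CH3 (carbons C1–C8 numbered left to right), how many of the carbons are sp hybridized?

2

C1: sp3
C2: sp3
C3: sp3
C4: sp ✓
C5: sp ✓
C6: sp3
C7: sp3
C8: sp3
C4, C5 → 2 sp carbons.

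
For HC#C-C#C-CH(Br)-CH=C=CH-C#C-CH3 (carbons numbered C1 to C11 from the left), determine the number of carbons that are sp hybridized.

C1: sp ✓
C2: sp ✓
C3: sp ✓
C4: sp ✓
C5: sp3
C6: sp2
C7: sp ✓
C8: sp2
C9: sp ✓
C10: sp ✓
C11: sp3
C1, C2, C3, C4, C7, C9, C10 → 7 sp carbons.

7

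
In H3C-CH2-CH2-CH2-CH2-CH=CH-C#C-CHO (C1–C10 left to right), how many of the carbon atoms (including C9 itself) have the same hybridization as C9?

2

C9 is sp (two π bonds).
C1: sp3
C2: sp3
C3: sp3
C4: sp3
C5: sp3
C6: sp2
C7: sp2
C8: sp ✓
C9: sp ✓
C10: sp2
2 carbons are sp.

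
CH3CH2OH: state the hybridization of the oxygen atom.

sp³

The oxygen atom carries 2 σ bonds and 2 lone pairs, giving a steric number of 4, so it is sp3.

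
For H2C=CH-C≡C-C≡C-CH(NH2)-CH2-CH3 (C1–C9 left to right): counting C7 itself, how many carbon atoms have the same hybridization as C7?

C7 is sp3 (only σ bonds).
C1: sp2
C2: sp2
C3: sp
C4: sp
C5: sp
C6: sp
C7: sp3 ✓
C8: sp3 ✓
C9: sp3 ✓
3 carbons are sp3.

3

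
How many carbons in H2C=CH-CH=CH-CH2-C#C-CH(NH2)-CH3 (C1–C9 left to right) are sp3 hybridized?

C1: sp2
C2: sp2
C3: sp2
C4: sp2
C5: sp3 ✓
C6: sp
C7: sp
C8: sp3 ✓
C9: sp3 ✓
C5, C8, C9 → 3 sp3 carbons.

3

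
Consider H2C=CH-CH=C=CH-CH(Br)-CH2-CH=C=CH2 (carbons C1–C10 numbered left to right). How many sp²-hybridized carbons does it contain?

6

C1: sp2 ✓
C2: sp2 ✓
C3: sp2 ✓
C4: sp
C5: sp2 ✓
C6: sp3
C7: sp3
C8: sp2 ✓
C9: sp
C10: sp2 ✓
C1, C2, C3, C5, C8, C10 → 6 sp2 carbons.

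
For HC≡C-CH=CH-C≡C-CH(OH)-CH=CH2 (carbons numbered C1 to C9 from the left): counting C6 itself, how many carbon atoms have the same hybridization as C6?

C6 is sp (two π bonds).
C1: sp ✓
C2: sp ✓
C3: sp2
C4: sp2
C5: sp ✓
C6: sp ✓
C7: sp3
C8: sp2
C9: sp2
4 carbons are sp.

4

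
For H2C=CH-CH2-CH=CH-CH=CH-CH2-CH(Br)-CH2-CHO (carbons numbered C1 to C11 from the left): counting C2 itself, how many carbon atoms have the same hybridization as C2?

C2 is sp2 (one π bond).
C1: sp2 ✓
C2: sp2 ✓
C3: sp3
C4: sp2 ✓
C5: sp2 ✓
C6: sp2 ✓
C7: sp2 ✓
C8: sp3
C9: sp3
C10: sp3
C11: sp2 ✓
7 carbons are sp2.

7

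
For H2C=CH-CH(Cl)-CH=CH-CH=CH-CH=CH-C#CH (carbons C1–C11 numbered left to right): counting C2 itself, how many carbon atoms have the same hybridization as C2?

8

C2 is sp2 (one π bond).
C1: sp2 ✓
C2: sp2 ✓
C3: sp3
C4: sp2 ✓
C5: sp2 ✓
C6: sp2 ✓
C7: sp2 ✓
C8: sp2 ✓
C9: sp2 ✓
C10: sp
C11: sp
8 carbons are sp2.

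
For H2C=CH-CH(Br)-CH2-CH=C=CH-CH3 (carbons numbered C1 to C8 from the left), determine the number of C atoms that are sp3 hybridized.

3

C1: sp2
C2: sp2
C3: sp3 ✓
C4: sp3 ✓
C5: sp2
C6: sp
C7: sp2
C8: sp3 ✓
C3, C4, C8 → 3 sp3 carbons.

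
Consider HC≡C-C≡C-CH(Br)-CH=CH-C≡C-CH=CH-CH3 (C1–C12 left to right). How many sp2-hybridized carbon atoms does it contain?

4

C1: sp
C2: sp
C3: sp
C4: sp
C5: sp3
C6: sp2 ✓
C7: sp2 ✓
C8: sp
C9: sp
C10: sp2 ✓
C11: sp2 ✓
C12: sp3
C6, C7, C10, C11 → 4 sp2 carbons.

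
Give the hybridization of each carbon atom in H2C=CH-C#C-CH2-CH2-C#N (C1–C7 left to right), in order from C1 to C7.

C1 carries 3 σ bonds, plus one π bond, giving a steric number of 3, so it is sp2.
C2 has 3 σ bonds, plus one π bond: steric number 3 → sp2.
C3 — 2 σ bonds, plus two π bonds. Steric number 2, so sp.
C4 is sp: 2 σ bonds, plus two π bonds, 2 electron-density regions.
C5 has 4 σ bonds: steric number 4 → sp3.
C6: 4 σ bonds — 4 electron domains, sp3.
C7 is sp: 2 σ bonds, plus two π bonds, 2 electron-density regions.

C1 sp2, C2 sp2, C3 sp, C4 sp, C5 sp3, C6 sp3, C7 sp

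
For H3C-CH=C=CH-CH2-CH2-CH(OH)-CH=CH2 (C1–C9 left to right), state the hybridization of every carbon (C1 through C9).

C1 sp3, C2 sp2, C3 sp, C4 sp2, C5 sp3, C6 sp3, C7 sp3, C8 sp2, C9 sp2

C1 is sp3: 4 σ bonds, 4 electron-density regions.
C2: 3 σ bonds, plus one π bond — 3 electron domains, sp2.
C3 (2 σ bonds, plus two π bonds) has steric number 2: sp.
C4: 3 σ bonds, plus one π bond — 3 electron domains, sp2.
C5 has 4 σ bonds: steric number 4 → sp3.
C6: 4 σ bonds — 4 electron domains, sp3.
C7: 4 σ bonds — 4 electron domains, sp3.
C8: 3 σ bonds, plus one π bond — 3 electron domains, sp2.
C9: 3 σ bonds, plus one π bond — 3 electron domains, sp2.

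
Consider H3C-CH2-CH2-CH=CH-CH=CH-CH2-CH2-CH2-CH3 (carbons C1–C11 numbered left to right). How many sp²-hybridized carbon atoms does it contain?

C1: sp3
C2: sp3
C3: sp3
C4: sp2 ✓
C5: sp2 ✓
C6: sp2 ✓
C7: sp2 ✓
C8: sp3
C9: sp3
C10: sp3
C11: sp3
C4, C5, C6, C7 → 4 sp2 carbons.

4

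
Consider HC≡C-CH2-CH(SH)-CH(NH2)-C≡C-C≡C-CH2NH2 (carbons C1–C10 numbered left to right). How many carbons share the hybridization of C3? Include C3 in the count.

C3 is sp3 (only σ bonds).
C1: sp
C2: sp
C3: sp3 ✓
C4: sp3 ✓
C5: sp3 ✓
C6: sp
C7: sp
C8: sp
C9: sp
C10: sp3 ✓
4 carbons are sp3.

4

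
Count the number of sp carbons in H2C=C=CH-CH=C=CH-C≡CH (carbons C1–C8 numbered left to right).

C1: sp2
C2: sp ✓
C3: sp2
C4: sp2
C5: sp ✓
C6: sp2
C7: sp ✓
C8: sp ✓
C2, C5, C7, C8 → 4 sp carbons.

4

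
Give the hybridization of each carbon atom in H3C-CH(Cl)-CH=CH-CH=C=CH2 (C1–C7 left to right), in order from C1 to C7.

C1 sp3, C2 sp3, C3 sp2, C4 sp2, C5 sp2, C6 sp, C7 sp2

C1 is sp3: 4 σ bonds, 4 electron-density regions.
C2: 4 σ bonds — 4 electron domains, sp3.
C3: 3 σ bonds, plus one π bond — 3 electron domains, sp2.
C4: 3 σ bonds, plus one π bond — 3 electron domains, sp2.
C5 — 3 σ bonds, plus one π bond. Steric number 3, so sp2.
C6 is sp: 2 σ bonds, plus two π bonds, 2 electron-density regions.
C7: 3 σ bonds, plus one π bond — 3 electron domains, sp2.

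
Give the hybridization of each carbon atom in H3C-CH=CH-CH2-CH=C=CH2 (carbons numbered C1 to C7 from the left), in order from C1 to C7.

C1 sp3, C2 sp2, C3 sp2, C4 sp3, C5 sp2, C6 sp, C7 sp2

C1 is sp3: 4 σ bonds, 4 electron-density regions.
C2: 3 σ bonds, plus one π bond; 3 regions of electron density → sp2.
C3 is sp2: 3 σ bonds, plus one π bond, 3 electron-density regions.
C4 — 4 σ bonds. Steric number 4, so sp3.
C5: 3 σ bonds, plus one π bond — 3 electron domains, sp2.
C6 carries 2 σ bonds, plus two π bonds, giving a steric number of 2, so it is sp.
C7 has 3 σ bonds, plus one π bond: steric number 3 → sp2.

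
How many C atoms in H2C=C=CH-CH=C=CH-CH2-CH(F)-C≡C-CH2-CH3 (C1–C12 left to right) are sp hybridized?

4

C1: sp2
C2: sp ✓
C3: sp2
C4: sp2
C5: sp ✓
C6: sp2
C7: sp3
C8: sp3
C9: sp ✓
C10: sp ✓
C11: sp3
C12: sp3
C2, C5, C9, C10 → 4 sp carbons.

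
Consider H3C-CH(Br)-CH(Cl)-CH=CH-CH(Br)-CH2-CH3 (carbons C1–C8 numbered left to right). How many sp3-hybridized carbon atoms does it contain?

C1: sp3 ✓
C2: sp3 ✓
C3: sp3 ✓
C4: sp2
C5: sp2
C6: sp3 ✓
C7: sp3 ✓
C8: sp3 ✓
C1, C2, C3, C6, C7, C8 → 6 sp3 carbons.

6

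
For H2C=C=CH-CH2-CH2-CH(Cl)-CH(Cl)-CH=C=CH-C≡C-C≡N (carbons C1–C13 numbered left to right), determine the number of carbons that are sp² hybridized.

4

C1: sp2 ✓
C2: sp
C3: sp2 ✓
C4: sp3
C5: sp3
C6: sp3
C7: sp3
C8: sp2 ✓
C9: sp
C10: sp2 ✓
C11: sp
C12: sp
C13: sp
C1, C3, C8, C10 → 4 sp2 carbons.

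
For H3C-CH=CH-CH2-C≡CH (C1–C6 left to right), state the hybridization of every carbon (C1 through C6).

C1 sp3, C2 sp2, C3 sp2, C4 sp3, C5 sp, C6 sp

C1 has 4 σ bonds: steric number 4 → sp3.
C2 is sp2: 3 σ bonds, plus one π bond, 3 electron-density regions.
C3: 3 σ bonds, plus one π bond; 3 regions of electron density → sp2.
C4 (4 σ bonds) has steric number 4: sp3.
C5: 2 σ bonds, plus two π bonds — 2 electron domains, sp.
C6 (2 σ bonds, plus two π bonds) has steric number 2: sp.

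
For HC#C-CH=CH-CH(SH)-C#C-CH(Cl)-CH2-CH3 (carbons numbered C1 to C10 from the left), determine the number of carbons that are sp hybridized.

C1: sp ✓
C2: sp ✓
C3: sp2
C4: sp2
C5: sp3
C6: sp ✓
C7: sp ✓
C8: sp3
C9: sp3
C10: sp3
C1, C2, C6, C7 → 4 sp carbons.

4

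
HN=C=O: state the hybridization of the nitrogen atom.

sp2

The nitrogen atom: 2 σ bonds and 1 lone pair, plus one π bond; 3 regions of electron density → sp2.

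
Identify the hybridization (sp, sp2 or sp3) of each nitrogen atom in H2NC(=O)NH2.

sp2

Both N lone pairs are conjugated with the C=O; planar sp2.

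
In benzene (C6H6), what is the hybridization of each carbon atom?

Every ring carbon has three σ bonds and contributes one p electron to the aromatic π system.

sp²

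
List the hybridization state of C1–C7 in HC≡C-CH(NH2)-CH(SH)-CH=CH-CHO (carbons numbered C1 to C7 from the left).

C1 is sp: 2 σ bonds, plus two π bonds, 2 electron-density regions.
C2 — 2 σ bonds, plus two π bonds. Steric number 2, so sp.
C3: 4 σ bonds — 4 electron domains, sp3.
C4 is sp3: 4 σ bonds, 4 electron-density regions.
C5 — 3 σ bonds, plus one π bond. Steric number 3, so sp2.
C6: 3 σ bonds, plus one π bond; 3 regions of electron density → sp2.
C7 has 3 σ bonds, plus one π bond: steric number 3 → sp2.

C1 sp, C2 sp, C3 sp3, C4 sp3, C5 sp2, C6 sp2, C7 sp2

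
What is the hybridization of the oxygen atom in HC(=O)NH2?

The oxygen atom has 1 σ bond and 2 lone pairs, plus one π bond: steric number 3 → sp2.

sp^2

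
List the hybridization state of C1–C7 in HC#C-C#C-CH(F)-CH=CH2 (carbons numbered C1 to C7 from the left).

C1 sp, C2 sp, C3 sp, C4 sp, C5 sp3, C6 sp2, C7 sp2

C1 carries 2 σ bonds, plus two π bonds, giving a steric number of 2, so it is sp.
C2 has 2 σ bonds, plus two π bonds: steric number 2 → sp.
C3: 2 σ bonds, plus two π bonds; 2 regions of electron density → sp.
C4: 2 σ bonds, plus two π bonds — 2 electron domains, sp.
C5 is sp3: 4 σ bonds, 4 electron-density regions.
C6 (3 σ bonds, plus one π bond) has steric number 3: sp2.
C7: 3 σ bonds, plus one π bond; 3 regions of electron density → sp2.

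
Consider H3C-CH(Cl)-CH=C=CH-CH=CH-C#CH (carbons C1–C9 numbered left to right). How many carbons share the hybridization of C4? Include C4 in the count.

C4 is sp (two π bonds).
C1: sp3
C2: sp3
C3: sp2
C4: sp ✓
C5: sp2
C6: sp2
C7: sp2
C8: sp ✓
C9: sp ✓
3 carbons are sp.

3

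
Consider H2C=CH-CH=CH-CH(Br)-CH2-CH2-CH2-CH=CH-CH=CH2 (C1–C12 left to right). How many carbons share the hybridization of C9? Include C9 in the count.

C9 is sp2 (one π bond).
C1: sp2 ✓
C2: sp2 ✓
C3: sp2 ✓
C4: sp2 ✓
C5: sp3
C6: sp3
C7: sp3
C8: sp3
C9: sp2 ✓
C10: sp2 ✓
C11: sp2 ✓
C12: sp2 ✓
8 carbons are sp2.

8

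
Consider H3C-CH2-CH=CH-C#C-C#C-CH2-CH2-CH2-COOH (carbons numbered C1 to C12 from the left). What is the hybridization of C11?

sp^3

C11 has 4 σ bonds: steric number 4 → sp3.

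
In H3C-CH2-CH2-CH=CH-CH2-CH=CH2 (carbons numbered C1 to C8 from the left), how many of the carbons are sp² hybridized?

C1: sp3
C2: sp3
C3: sp3
C4: sp2 ✓
C5: sp2 ✓
C6: sp3
C7: sp2 ✓
C8: sp2 ✓
C4, C5, C7, C8 → 4 sp2 carbons.

4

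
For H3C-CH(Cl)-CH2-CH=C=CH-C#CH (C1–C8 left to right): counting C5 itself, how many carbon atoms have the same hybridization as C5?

3

C5 is sp (two π bonds).
C1: sp3
C2: sp3
C3: sp3
C4: sp2
C5: sp ✓
C6: sp2
C7: sp ✓
C8: sp ✓
3 carbons are sp.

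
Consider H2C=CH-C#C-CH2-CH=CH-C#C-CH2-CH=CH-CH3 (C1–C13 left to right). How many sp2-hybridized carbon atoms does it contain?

6

C1: sp2 ✓
C2: sp2 ✓
C3: sp
C4: sp
C5: sp3
C6: sp2 ✓
C7: sp2 ✓
C8: sp
C9: sp
C10: sp3
C11: sp2 ✓
C12: sp2 ✓
C13: sp3
C1, C2, C6, C7, C11, C12 → 6 sp2 carbons.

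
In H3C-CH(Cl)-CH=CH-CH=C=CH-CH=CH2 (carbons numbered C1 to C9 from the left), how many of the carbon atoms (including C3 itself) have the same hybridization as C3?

C3 is sp2 (one π bond).
C1: sp3
C2: sp3
C3: sp2 ✓
C4: sp2 ✓
C5: sp2 ✓
C6: sp
C7: sp2 ✓
C8: sp2 ✓
C9: sp2 ✓
6 carbons are sp2.

6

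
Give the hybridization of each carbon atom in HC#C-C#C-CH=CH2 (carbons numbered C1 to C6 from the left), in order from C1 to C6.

C1 — 2 σ bonds, plus two π bonds. Steric number 2, so sp.
C2 has 2 σ bonds, plus two π bonds: steric number 2 → sp.
C3 carries 2 σ bonds, plus two π bonds, giving a steric number of 2, so it is sp.
C4 — 2 σ bonds, plus two π bonds. Steric number 2, so sp.
C5 is sp2: 3 σ bonds, plus one π bond, 3 electron-density regions.
C6 has 3 σ bonds, plus one π bond: steric number 3 → sp2.

C1 sp, C2 sp, C3 sp, C4 sp, C5 sp2, C6 sp2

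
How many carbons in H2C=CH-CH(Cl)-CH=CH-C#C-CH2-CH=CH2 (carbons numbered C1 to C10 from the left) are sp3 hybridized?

2

C1: sp2
C2: sp2
C3: sp3 ✓
C4: sp2
C5: sp2
C6: sp
C7: sp
C8: sp3 ✓
C9: sp2
C10: sp2
C3, C8 → 2 sp3 carbons.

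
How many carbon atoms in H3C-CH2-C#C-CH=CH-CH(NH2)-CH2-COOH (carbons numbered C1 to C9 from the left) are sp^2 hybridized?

3

C1: sp3
C2: sp3
C3: sp
C4: sp
C5: sp2 ✓
C6: sp2 ✓
C7: sp3
C8: sp3
C9: sp2 ✓
C5, C6, C9 → 3 sp2 carbons.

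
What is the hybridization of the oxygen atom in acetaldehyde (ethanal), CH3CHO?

sp²

The oxygen atom — 1 σ bond and 2 lone pairs, plus one π bond. Steric number 3, so sp2.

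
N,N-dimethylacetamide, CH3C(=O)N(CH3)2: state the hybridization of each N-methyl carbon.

Each N-methyl carbon is sp3: 4 σ bonds, 4 electron-density regions.

sp3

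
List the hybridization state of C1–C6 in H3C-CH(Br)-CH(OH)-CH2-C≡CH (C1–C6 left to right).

C1 (4 σ bonds) has steric number 4: sp3.
C2: 4 σ bonds — 4 electron domains, sp3.
C3: 4 σ bonds — 4 electron domains, sp3.
C4 has 4 σ bonds: steric number 4 → sp3.
C5: 2 σ bonds, plus two π bonds — 2 electron domains, sp.
C6 — 2 σ bonds, plus two π bonds. Steric number 2, so sp.

C1 sp3, C2 sp3, C3 sp3, C4 sp3, C5 sp, C6 sp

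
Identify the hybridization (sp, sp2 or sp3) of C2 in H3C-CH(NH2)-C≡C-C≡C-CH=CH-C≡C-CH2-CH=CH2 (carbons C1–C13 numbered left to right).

sp³

C2: 4 σ bonds — 4 electron domains, sp3.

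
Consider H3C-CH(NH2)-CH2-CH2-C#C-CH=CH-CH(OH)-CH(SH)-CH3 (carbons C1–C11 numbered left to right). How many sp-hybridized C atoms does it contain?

2

C1: sp3
C2: sp3
C3: sp3
C4: sp3
C5: sp ✓
C6: sp ✓
C7: sp2
C8: sp2
C9: sp3
C10: sp3
C11: sp3
C5, C6 → 2 sp carbons.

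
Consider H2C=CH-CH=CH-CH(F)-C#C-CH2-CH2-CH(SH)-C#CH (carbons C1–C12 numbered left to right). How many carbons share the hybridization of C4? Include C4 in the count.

C4 is sp2 (one π bond).
C1: sp2 ✓
C2: sp2 ✓
C3: sp2 ✓
C4: sp2 ✓
C5: sp3
C6: sp
C7: sp
C8: sp3
C9: sp3
C10: sp3
C11: sp
C12: sp
4 carbons are sp2.

4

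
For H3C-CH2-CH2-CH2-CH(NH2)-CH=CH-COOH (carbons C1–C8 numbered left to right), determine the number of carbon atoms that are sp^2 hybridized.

3

C1: sp3
C2: sp3
C3: sp3
C4: sp3
C5: sp3
C6: sp2 ✓
C7: sp2 ✓
C8: sp2 ✓
C6, C7, C8 → 3 sp2 carbons.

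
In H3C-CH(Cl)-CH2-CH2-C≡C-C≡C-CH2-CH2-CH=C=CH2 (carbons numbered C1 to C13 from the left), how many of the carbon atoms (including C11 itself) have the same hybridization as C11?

C11 is sp2 (one π bond).
C1: sp3
C2: sp3
C3: sp3
C4: sp3
C5: sp
C6: sp
C7: sp
C8: sp
C9: sp3
C10: sp3
C11: sp2 ✓
C12: sp
C13: sp2 ✓
2 carbons are sp2.

2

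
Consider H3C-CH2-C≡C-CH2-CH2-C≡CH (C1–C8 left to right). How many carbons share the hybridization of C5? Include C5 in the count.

4

C5 is sp3 (only σ bonds).
C1: sp3 ✓
C2: sp3 ✓
C3: sp
C4: sp
C5: sp3 ✓
C6: sp3 ✓
C7: sp
C8: sp
4 carbons are sp3.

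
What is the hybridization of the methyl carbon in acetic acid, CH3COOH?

The methyl carbon (4 σ bonds) has steric number 4: sp3.

sp^3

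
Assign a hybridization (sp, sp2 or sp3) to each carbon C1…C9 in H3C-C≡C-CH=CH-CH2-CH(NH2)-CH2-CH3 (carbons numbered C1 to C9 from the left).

C1 sp3, C2 sp, C3 sp, C4 sp2, C5 sp2, C6 sp3, C7 sp3, C8 sp3, C9 sp3

C1 — 4 σ bonds. Steric number 4, so sp3.
C2 (2 σ bonds, plus two π bonds) has steric number 2: sp.
C3 carries 2 σ bonds, plus two π bonds, giving a steric number of 2, so it is sp.
C4 (3 σ bonds, plus one π bond) has steric number 3: sp2.
C5 has 3 σ bonds, plus one π bond: steric number 3 → sp2.
C6: 4 σ bonds; 4 regions of electron density → sp3.
C7 is sp3: 4 σ bonds, 4 electron-density regions.
C8 (4 σ bonds) has steric number 4: sp3.
C9 — 4 σ bonds. Steric number 4, so sp3.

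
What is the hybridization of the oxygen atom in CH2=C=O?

sp2

The oxygen atom has 1 σ bond and 2 lone pairs, plus one π bond: steric number 3 → sp2.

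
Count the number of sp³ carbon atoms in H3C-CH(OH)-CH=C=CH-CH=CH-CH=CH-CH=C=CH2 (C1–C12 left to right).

2

C1: sp3 ✓
C2: sp3 ✓
C3: sp2
C4: sp
C5: sp2
C6: sp2
C7: sp2
C8: sp2
C9: sp2
C10: sp2
C11: sp
C12: sp2
C1, C2 → 2 sp3 carbons.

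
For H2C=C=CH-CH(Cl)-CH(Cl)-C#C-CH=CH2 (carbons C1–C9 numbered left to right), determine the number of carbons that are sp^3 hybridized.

C1: sp2
C2: sp
C3: sp2
C4: sp3 ✓
C5: sp3 ✓
C6: sp
C7: sp
C8: sp2
C9: sp2
C4, C5 → 2 sp3 carbons.

2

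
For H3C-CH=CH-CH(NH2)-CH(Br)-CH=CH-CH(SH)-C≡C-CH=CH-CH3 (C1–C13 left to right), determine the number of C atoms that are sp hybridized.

2

C1: sp3
C2: sp2
C3: sp2
C4: sp3
C5: sp3
C6: sp2
C7: sp2
C8: sp3
C9: sp ✓
C10: sp ✓
C11: sp2
C12: sp2
C13: sp3
C9, C10 → 2 sp carbons.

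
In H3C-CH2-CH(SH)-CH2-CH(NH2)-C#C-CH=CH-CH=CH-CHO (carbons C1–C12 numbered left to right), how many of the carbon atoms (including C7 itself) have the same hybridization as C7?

2

C7 is sp (two π bonds).
C1: sp3
C2: sp3
C3: sp3
C4: sp3
C5: sp3
C6: sp ✓
C7: sp ✓
C8: sp2
C9: sp2
C10: sp2
C11: sp2
C12: sp2
2 carbons are sp.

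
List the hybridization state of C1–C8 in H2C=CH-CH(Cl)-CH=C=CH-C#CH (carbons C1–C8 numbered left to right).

C1 — 3 σ bonds, plus one π bond. Steric number 3, so sp2.
C2 is sp2: 3 σ bonds, plus one π bond, 3 electron-density regions.
C3 has 4 σ bonds: steric number 4 → sp3.
C4: 3 σ bonds, plus one π bond — 3 electron domains, sp2.
C5: 2 σ bonds, plus two π bonds; 2 regions of electron density → sp.
C6: 3 σ bonds, plus one π bond; 3 regions of electron density → sp2.
C7: 2 σ bonds, plus two π bonds; 2 regions of electron density → sp.
C8 has 2 σ bonds, plus two π bonds: steric number 2 → sp.

C1 sp2, C2 sp2, C3 sp3, C4 sp2, C5 sp, C6 sp2, C7 sp, C8 sp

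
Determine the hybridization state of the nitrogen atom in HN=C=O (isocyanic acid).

The nitrogen atom carries 2 σ bonds and 1 lone pair, plus one π bond, giving a steric number of 3, so it is sp2.

sp2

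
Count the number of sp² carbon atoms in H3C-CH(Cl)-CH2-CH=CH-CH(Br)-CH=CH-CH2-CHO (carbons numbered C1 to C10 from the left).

C1: sp3
C2: sp3
C3: sp3
C4: sp2 ✓
C5: sp2 ✓
C6: sp3
C7: sp2 ✓
C8: sp2 ✓
C9: sp3
C10: sp2 ✓
C4, C5, C7, C8, C10 → 5 sp2 carbons.

5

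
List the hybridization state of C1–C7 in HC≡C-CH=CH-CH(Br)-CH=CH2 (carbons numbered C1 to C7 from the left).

C1 sp, C2 sp, C3 sp2, C4 sp2, C5 sp3, C6 sp2, C7 sp2

C1 (2 σ bonds, plus two π bonds) has steric number 2: sp.
C2 has 2 σ bonds, plus two π bonds: steric number 2 → sp.
C3 has 3 σ bonds, plus one π bond: steric number 3 → sp2.
C4 — 3 σ bonds, plus one π bond. Steric number 3, so sp2.
C5 — 4 σ bonds. Steric number 4, so sp3.
C6 (3 σ bonds, plus one π bond) has steric number 3: sp2.
C7: 3 σ bonds, plus one π bond; 3 regions of electron density → sp2.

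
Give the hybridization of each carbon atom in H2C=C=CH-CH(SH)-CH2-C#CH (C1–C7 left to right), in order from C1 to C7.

C1: 3 σ bonds, plus one π bond; 3 regions of electron density → sp2.
C2 is sp: 2 σ bonds, plus two π bonds, 2 electron-density regions.
C3 (3 σ bonds, plus one π bond) has steric number 3: sp2.
C4 — 4 σ bonds. Steric number 4, so sp3.
C5 has 4 σ bonds: steric number 4 → sp3.
C6: 2 σ bonds, plus two π bonds — 2 electron domains, sp.
C7: 2 σ bonds, plus two π bonds — 2 electron domains, sp.

C1 sp2, C2 sp, C3 sp2, C4 sp3, C5 sp3, C6 sp, C7 sp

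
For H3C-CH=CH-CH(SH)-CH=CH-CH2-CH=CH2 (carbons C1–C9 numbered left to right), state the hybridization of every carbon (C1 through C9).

C1 sp3, C2 sp2, C3 sp2, C4 sp3, C5 sp2, C6 sp2, C7 sp3, C8 sp2, C9 sp2

C1 — 4 σ bonds. Steric number 4, so sp3.
C2 — 3 σ bonds, plus one π bond. Steric number 3, so sp2.
C3 (3 σ bonds, plus one π bond) has steric number 3: sp2.
C4 has 4 σ bonds: steric number 4 → sp3.
C5 (3 σ bonds, plus one π bond) has steric number 3: sp2.
C6: 3 σ bonds, plus one π bond — 3 electron domains, sp2.
C7: 4 σ bonds — 4 electron domains, sp3.
C8: 3 σ bonds, plus one π bond; 3 regions of electron density → sp2.
C9 (3 σ bonds, plus one π bond) has steric number 3: sp2.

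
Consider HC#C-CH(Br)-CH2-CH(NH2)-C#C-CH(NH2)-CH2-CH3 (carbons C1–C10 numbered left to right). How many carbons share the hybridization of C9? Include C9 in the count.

6

C9 is sp3 (only σ bonds).
C1: sp
C2: sp
C3: sp3 ✓
C4: sp3 ✓
C5: sp3 ✓
C6: sp
C7: sp
C8: sp3 ✓
C9: sp3 ✓
C10: sp3 ✓
6 carbons are sp3.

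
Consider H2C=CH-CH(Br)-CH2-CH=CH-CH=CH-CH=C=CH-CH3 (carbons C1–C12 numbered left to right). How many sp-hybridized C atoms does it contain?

1

C1: sp2
C2: sp2
C3: sp3
C4: sp3
C5: sp2
C6: sp2
C7: sp2
C8: sp2
C9: sp2
C10: sp ✓
C11: sp2
C12: sp3
C10 → 1 sp carbon.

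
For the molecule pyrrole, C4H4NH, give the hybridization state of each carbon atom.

Each carbon atom (3 σ bonds, plus one π bond) has steric number 3: sp2.

sp2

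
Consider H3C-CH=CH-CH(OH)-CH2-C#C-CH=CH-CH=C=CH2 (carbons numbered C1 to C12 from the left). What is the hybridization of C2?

C2 has 3 σ bonds, plus one π bond: steric number 3 → sp2.

sp^2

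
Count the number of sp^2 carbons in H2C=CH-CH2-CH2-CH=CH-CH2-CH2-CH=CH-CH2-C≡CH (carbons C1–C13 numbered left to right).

C1: sp2 ✓
C2: sp2 ✓
C3: sp3
C4: sp3
C5: sp2 ✓
C6: sp2 ✓
C7: sp3
C8: sp3
C9: sp2 ✓
C10: sp2 ✓
C11: sp3
C12: sp
C13: sp
C1, C2, C5, C6, C9, C10 → 6 sp2 carbons.

6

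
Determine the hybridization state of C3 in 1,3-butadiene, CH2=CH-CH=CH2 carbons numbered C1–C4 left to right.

C3 carries 3 σ bonds, plus one π bond, giving a steric number of 3, so it is sp2.

sp²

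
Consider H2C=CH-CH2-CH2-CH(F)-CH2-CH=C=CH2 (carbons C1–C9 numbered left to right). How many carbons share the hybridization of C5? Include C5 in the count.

C5 is sp3 (only σ bonds).
C1: sp2
C2: sp2
C3: sp3 ✓
C4: sp3 ✓
C5: sp3 ✓
C6: sp3 ✓
C7: sp2
C8: sp
C9: sp2
4 carbons are sp3.

4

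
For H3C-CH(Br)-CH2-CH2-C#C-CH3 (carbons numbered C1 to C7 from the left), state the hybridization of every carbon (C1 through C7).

C1 sp3, C2 sp3, C3 sp3, C4 sp3, C5 sp, C6 sp, C7 sp3

C1: 4 σ bonds — 4 electron domains, sp3.
C2: 4 σ bonds — 4 electron domains, sp3.
C3: 4 σ bonds — 4 electron domains, sp3.
C4: 4 σ bonds; 4 regions of electron density → sp3.
C5: 2 σ bonds, plus two π bonds — 2 electron domains, sp.
C6 is sp: 2 σ bonds, plus two π bonds, 2 electron-density regions.
C7: 4 σ bonds — 4 electron domains, sp3.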